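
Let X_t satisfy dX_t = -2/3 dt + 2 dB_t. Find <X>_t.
<X>_t = 4*t

For an Itô process dX_t = a(t) dt + b(t) dB_t, the quadratic variation is <X>_t = int_0^t b(s)^2 ds (the drift term does not contribute). Here b(s) = 2, so
  b(s)^2 = 4.
Integrating from 0 to t:
  <X>_t = int_0^t (4) ds = 4*t.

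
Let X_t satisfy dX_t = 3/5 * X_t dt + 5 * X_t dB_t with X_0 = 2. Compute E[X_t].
E[X_t] = 2*exp(3*t/5)

For GBM dX = mu X dt + sigma X dB with X_0 = x_0, apply Itô to Y = log X: dY = (mu - sigma^2/2) dt + sigma dB, so Y_t = log(x_0) + (mu - sigma^2/2) t + sigma B_t and hence X_t = x_0 * exp((mu - sigma^2/2) t + sigma B_t).
With mu = 3/5, sigma = 5, x_0 = 2, this gives:
  X_t = 2 * exp((-119/10) * t + (5) * B_t).
Since sigma*B_t ~ Normal(0, sigma^2 t), E[exp(sigma*B_t)] = exp(sigma^2 t / 2); so E[X_t] = x_0 * exp((mu - sigma^2/2) t) * exp(sigma^2 t / 2) = x_0 * exp(mu t) = 2*exp(3*t/5).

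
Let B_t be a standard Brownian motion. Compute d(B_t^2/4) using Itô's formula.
d(B_t^2/4) = (1/4) dt + (B_t/2) dB_t

Itô's formula for f(B_t) gives d f(B_t) = f'(B_t) dB_t + (1/2) f''(B_t) dt. Compute derivatives of f(x) = x^2/4:
  f'(x)  = x/2
  f''(x) = 1/2
Substitute x = B_t and multiply the f'' term by 1/2:
  drift     = (1/2) * (1/2) evaluated at B_t = 1/4
  diffusion = (x/2) evaluated at B_t = B_t/2
Therefore d(B_t^2/4) = (1/4) dt + (B_t/2) dB_t.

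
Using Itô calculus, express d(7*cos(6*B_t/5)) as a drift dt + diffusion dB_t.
d(7*cos(6*B_t/5)) = (-126*cos(6*B_t/5)/25) dt + (-42*sin(6*B_t/5)/5) dB_t

Itô's formula for f(B_t) gives d f(B_t) = f'(B_t) dB_t + (1/2) f''(B_t) dt. Compute derivatives of f(x) = 7*cos(6*x/5):
  f'(x)  = -42*sin(6*x/5)/5
  f''(x) = -252*cos(6*x/5)/25
Substitute x = B_t and multiply the f'' term by 1/2:
  drift     = (1/2) * (-252*cos(6*x/5)/25) evaluated at B_t = -126*cos(6*B_t/5)/25
  diffusion = (-42*sin(6*x/5)/5) evaluated at B_t = -42*sin(6*B_t/5)/5
Therefore d(7*cos(6*B_t/5)) = (-126*cos(6*B_t/5)/25) dt + (-42*sin(6*B_t/5)/5) dB_t.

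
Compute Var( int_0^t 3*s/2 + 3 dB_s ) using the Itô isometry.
Var = 3*t*(t^2 + 6*t + 12)/4

The Itô integral of a deterministic integrand f(s) has mean 0 because each increment f(s) * (B_{s+ds} - B_s) has mean 0. By the Itô isometry:
  Var( int_0^t f(s) dB_s ) = E[ (int_0^t f(s) dB_s)^2 ] = int_0^t f(s)^2 ds.
Here f(s) = 3*s/2 + 3, so f(s)^2 = 9*(s + 2)^2/4. Integrate:
  int_0^t (9*(s + 2)^2/4) ds = 3*t*(t^2 + 6*t + 12)/4.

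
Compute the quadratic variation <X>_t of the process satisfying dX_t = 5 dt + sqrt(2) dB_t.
<X>_t = 2*t

For an Itô process dX_t = a(t) dt + b(t) dB_t, the quadratic variation is <X>_t = int_0^t b(s)^2 ds (the drift term does not contribute). Here b(s) = sqrt(2), so
  b(s)^2 = 2.
Integrating from 0 to t:
  <X>_t = int_0^t (2) ds = 2*t.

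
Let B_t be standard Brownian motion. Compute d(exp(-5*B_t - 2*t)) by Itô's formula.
d(exp(-5*B_t - 2*t)) = (21*exp(-5*B_t - 2*t)/2) dt + (-5*exp(-5*B_t - 2*t)) dB_t

Itô's formula for f(t, x): d f(t, B_t) = (f_t + (1/2) f_xx) dt + f_x dB_t. Compute partials of f(t, x) = exp(-2*t - 5*x):
  f_t(t,x)  = -2*exp(-2*t - 5*x)
  f_x(t,x)  = -5*exp(-2*t - 5*x)
  f_xx(t,x) = 25*exp(-2*t - 5*x)
Assemble drift = f_t + (1/2) f_xx = 21*exp(-2*t - 5*x)/2 and diffusion = f_x = -5*exp(-2*t - 5*x). Substituting x = B_t:
  d(exp(-5*B_t - 2*t)) = (21*exp(-5*B_t - 2*t)/2) dt + (-5*exp(-5*B_t - 2*t)) dB_t.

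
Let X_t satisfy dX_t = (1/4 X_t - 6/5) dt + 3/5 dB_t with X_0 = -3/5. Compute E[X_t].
E[X_t] = 24/5 - 27*exp(t/4)/5

Taking expectations and using E[dB_t] = 0, the mean m(t) = E[X_t] satisfies the ODE m'(t) = a m(t) + b with m(0) = x_0. With a = 1/4, b = -6/5, x_0 = -3/5, the solution is
  m(t) = x_0 * exp(a t) + (b/a) * (exp(a t) - 1)
       = (-3/5) * exp((1/4) t) + ((-6/5)/(1/4)) * (exp((1/4) t) - 1)
       = 24/5 - 27*exp(t/4)/5.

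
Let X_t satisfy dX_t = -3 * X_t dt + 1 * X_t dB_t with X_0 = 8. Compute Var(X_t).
Var(X_t) = (64*exp(t) - 64)*exp(-6*t)

For GBM dX = mu X dt + sigma X dB with X_0 = x_0, apply Itô to Y = log X: dY = (mu - sigma^2/2) dt + sigma dB, so Y_t = log(x_0) + (mu - sigma^2/2) t + sigma B_t and hence X_t = x_0 * exp((mu - sigma^2/2) t + sigma B_t).
With mu = -3, sigma = 1, x_0 = 8, this gives:
  X_t = 8 * exp((-7/2) * t + (1) * B_t).
Since sigma*B_t ~ Normal(0, sigma^2 t), E[exp(sigma*B_t)] = exp(sigma^2 t / 2); so E[X_t] = x_0 * exp((mu - sigma^2/2) t) * exp(sigma^2 t / 2) = x_0 * exp(mu t) = 8*exp(-3*t).
Var(X_t) = E[X_t^2] - (E[X_t])^2 = x_0^2 * exp(2 mu t) * (exp(sigma^2 t) - 1) = (64*exp(t) - 64)*exp(-6*t).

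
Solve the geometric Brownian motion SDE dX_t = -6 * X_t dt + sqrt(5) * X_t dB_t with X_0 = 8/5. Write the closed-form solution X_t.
X_t = 8/5 * exp((-17/2) * t + (sqrt(5)) * B_t)

For GBM dX = mu X dt + sigma X dB with X_0 = x_0, apply Itô to Y = log X: dY = (mu - sigma^2/2) dt + sigma dB, so Y_t = log(x_0) + (mu - sigma^2/2) t + sigma B_t and hence X_t = x_0 * exp((mu - sigma^2/2) t + sigma B_t).
With mu = -6, sigma = sqrt(5), x_0 = 8/5, this gives:
  X_t = 8/5 * exp((-17/2) * t + (sqrt(5)) * B_t).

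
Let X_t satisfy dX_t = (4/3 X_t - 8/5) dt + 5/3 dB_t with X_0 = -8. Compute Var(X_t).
Var(X_t) = 25*exp(8*t/3)/24 - 25/24

The variance V(t) = Var(X_t) satisfies V'(t) = 2 a V(t) + c^2 with V(0) = 0 (drift coefficient is linear in X, diffusion is constant). With a = 4/3, c = 5/3, the solution is
  V(t) = (c^2 / (2 a)) * (exp(2 a t) - 1)
       = ((5/3)^2 / (2*(4/3))) * (exp((8/3) t) - 1)
       = 25*exp(8*t/3)/24 - 25/24.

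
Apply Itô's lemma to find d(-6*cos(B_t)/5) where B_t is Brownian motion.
d(-6*cos(B_t)/5) = (3*cos(B_t)/5) dt + (6*sin(B_t)/5) dB_t

Itô's formula for f(B_t) gives d f(B_t) = f'(B_t) dB_t + (1/2) f''(B_t) dt. Compute derivatives of f(x) = -6*cos(x)/5:
  f'(x)  = 6*sin(x)/5
  f''(x) = 6*cos(x)/5
Substitute x = B_t and multiply the f'' term by 1/2:
  drift     = (1/2) * (6*cos(x)/5) evaluated at B_t = 3*cos(B_t)/5
  diffusion = (6*sin(x)/5) evaluated at B_t = 6*sin(B_t)/5
Therefore d(-6*cos(B_t)/5) = (3*cos(B_t)/5) dt + (6*sin(B_t)/5) dB_t.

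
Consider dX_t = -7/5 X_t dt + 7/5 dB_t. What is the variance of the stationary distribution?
lim Var(X_t) = 7/10

The OU SDE dX = -theta X dt + sigma dB admits the integrating factor exp(theta t): d(exp(theta t) X_t) = sigma exp(theta t) dB_t. Integrating from 0 to t gives X_t = x_0 * exp(-theta t) + sigma * int_0^t exp(-theta (t-s)) dB_s for any initial x_0. The Itô integral has variance (by the Itô isometry) sigma^2 * int_0^t exp(-2 theta (t - s)) ds = sigma^2 * (1 - exp(-2 theta t)) / (2 theta), independent of x_0.
With theta = 7/5, sigma = 7/5:
  Var(X_t) = (7/5)^2 * (1 - exp(-2*7/5 t)) / (2 * 7/5) = 7/10 - 7*exp(-14*t/5)/10.
As t -> infinity, exp(-2*7/5 t) -> 0, so the stationary variance is sigma^2 / (2 theta) = 7/10.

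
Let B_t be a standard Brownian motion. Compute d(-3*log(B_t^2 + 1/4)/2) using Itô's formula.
d(-3*log(B_t^2 + 1/4)/2) = (6*(4*B_t^2 - 1)/(4*B_t^2 + 1)^2) dt + (-12*B_t/(4*B_t^2 + 1)) dB_t

Itô's formula for f(B_t) gives d f(B_t) = f'(B_t) dB_t + (1/2) f''(B_t) dt. Compute derivatives of f(x) = -3*log(x^2 + 1/4)/2:
  f'(x)  = -12*x/(4*x^2 + 1)
  f''(x) = 12*(4*x^2 - 1)/(4*x^2 + 1)^2
Substitute x = B_t and multiply the f'' term by 1/2:
  drift     = (1/2) * (12*(4*x^2 - 1)/(4*x^2 + 1)^2) evaluated at B_t = 6*(4*B_t^2 - 1)/(4*B_t^2 + 1)^2
  diffusion = (-12*x/(4*x^2 + 1)) evaluated at B_t = -12*B_t/(4*B_t^2 + 1)
Therefore d(-3*log(B_t^2 + 1/4)/2) = (6*(4*B_t^2 - 1)/(4*B_t^2 + 1)^2) dt + (-12*B_t/(4*B_t^2 + 1)) dB_t.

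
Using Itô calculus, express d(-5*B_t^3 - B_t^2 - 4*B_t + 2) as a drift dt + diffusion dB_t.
d(-5*B_t^3 - B_t^2 - 4*B_t + 2) = (-15*B_t - 1) dt + (-15*B_t^2 - 2*B_t - 4) dB_t

Itô's formula for f(B_t) gives d f(B_t) = f'(B_t) dB_t + (1/2) f''(B_t) dt. Compute derivatives of f(x) = -5*x^3 - x^2 - 4*x + 2:
  f'(x)  = -15*x^2 - 2*x - 4
  f''(x) = -30*x - 2
Substitute x = B_t and multiply the f'' term by 1/2:
  drift     = (1/2) * (-30*x - 2) evaluated at B_t = -15*B_t - 1
  diffusion = (-15*x^2 - 2*x - 4) evaluated at B_t = -15*B_t^2 - 2*B_t - 4
Therefore d(-5*B_t^3 - B_t^2 - 4*B_t + 2) = (-15*B_t - 1) dt + (-15*B_t^2 - 2*B_t - 4) dB_t.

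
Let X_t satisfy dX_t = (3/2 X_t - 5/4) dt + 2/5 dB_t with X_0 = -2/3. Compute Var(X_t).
Var(X_t) = 4*exp(3*t)/75 - 4/75

The variance V(t) = Var(X_t) satisfies V'(t) = 2 a V(t) + c^2 with V(0) = 0 (drift coefficient is linear in X, diffusion is constant). With a = 3/2, c = 2/5, the solution is
  V(t) = (c^2 / (2 a)) * (exp(2 a t) - 1)
       = ((2/5)^2 / (2*(3/2))) * (exp(3 t) - 1)
       = 4*exp(3*t)/75 - 4/75.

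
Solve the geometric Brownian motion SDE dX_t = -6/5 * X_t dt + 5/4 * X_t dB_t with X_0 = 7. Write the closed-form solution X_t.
X_t = 7 * exp((-317/160) * t + (5/4) * B_t)

For GBM dX = mu X dt + sigma X dB with X_0 = x_0, apply Itô to Y = log X: dY = (mu - sigma^2/2) dt + sigma dB, so Y_t = log(x_0) + (mu - sigma^2/2) t + sigma B_t and hence X_t = x_0 * exp((mu - sigma^2/2) t + sigma B_t).
With mu = -6/5, sigma = 5/4, x_0 = 7, this gives:
  X_t = 7 * exp((-317/160) * t + (5/4) * B_t).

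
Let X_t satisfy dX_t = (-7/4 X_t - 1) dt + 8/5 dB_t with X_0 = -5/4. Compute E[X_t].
E[X_t] = -4/7 - 19*exp(-7*t/4)/28

Taking expectations and using E[dB_t] = 0, the mean m(t) = E[X_t] satisfies the ODE m'(t) = a m(t) + b with m(0) = x_0. With a = -7/4, b = -1, x_0 = -5/4, the solution is
  m(t) = x_0 * exp(a t) + (b/a) * (exp(a t) - 1)
       = (-5/4) * exp((-7/4) t) + ((-1)/(-7/4)) * (exp((-7/4) t) - 1)
       = -4/7 - 19*exp(-7*t/4)/28.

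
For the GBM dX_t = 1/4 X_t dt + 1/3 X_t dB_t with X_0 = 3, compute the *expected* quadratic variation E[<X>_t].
E[<X>_t] = 18*exp(11*t/18)/11 - 18/11

<X>_t = int_0^t ((1/3) * X_s)^2 ds. Taking expectation inside the integral: E[<X>_t] = (1/3)^2 * int_0^t E[X_s^2] ds. For GBM, E[X_s^2] = x_0^2 * exp((2 mu + sigma^2) s). Integrating:
  E[<X>_t] = (1/3)^2 * 3^2 * (exp((2*(1/4) + (1/3)^2) t) - 1) / (2*(1/4) + (1/3)^2)
           = (1/3)^2 * 3^2 * (exp((11/18) t) - 1) / (11/18) = 18*exp(11*t/18)/11 - 18/11.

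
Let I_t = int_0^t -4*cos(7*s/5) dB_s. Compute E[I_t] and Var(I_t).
E[I_t] = 0; Var(I_t) = 8*t + 20*sin(14*t/5)/7

The Itô integral of a deterministic integrand f(s) has mean 0 because each increment f(s) * (B_{s+ds} - B_s) has mean 0. By the Itô isometry:
  Var( int_0^t f(s) dB_s ) = E[ (int_0^t f(s) dB_s)^2 ] = int_0^t f(s)^2 ds.
Here f(s) = -4*cos(7*s/5), so f(s)^2 = 16*cos(7*s/5)^2. Integrate:
  int_0^t (16*cos(7*s/5)^2) ds = 8*t + 20*sin(14*t/5)/7.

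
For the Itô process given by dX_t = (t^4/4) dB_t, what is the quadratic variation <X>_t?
<X>_t = t^9/144

For an Itô process dX_t = a(t) dt + b(t) dB_t, the quadratic variation is <X>_t = int_0^t b(s)^2 ds (the drift term does not contribute). Here b(s) = s^4/4, so
  b(s)^2 = s^8/16.
Integrating from 0 to t:
  <X>_t = int_0^t (s^8/16) ds = t^9/144.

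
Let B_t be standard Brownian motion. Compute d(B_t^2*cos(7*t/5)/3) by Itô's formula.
d(B_t^2*cos(7*t/5)/3) = (-7*B_t^2*sin(7*t/5)/15 + cos(7*t/5)/3) dt + (2*B_t*cos(7*t/5)/3) dB_t

Itô's formula for f(t, x): d f(t, B_t) = (f_t + (1/2) f_xx) dt + f_x dB_t. Compute partials of f(t, x) = x^2*cos(7*t/5)/3:
  f_t(t,x)  = -7*x^2*sin(7*t/5)/15
  f_x(t,x)  = 2*x*cos(7*t/5)/3
  f_xx(t,x) = 2*cos(7*t/5)/3
Assemble drift = f_t + (1/2) f_xx = -7*x^2*sin(7*t/5)/15 + cos(7*t/5)/3 and diffusion = f_x = 2*x*cos(7*t/5)/3. Substituting x = B_t:
  d(B_t^2*cos(7*t/5)/3) = (-7*B_t^2*sin(7*t/5)/15 + cos(7*t/5)/3) dt + (2*B_t*cos(7*t/5)/3) dB_t.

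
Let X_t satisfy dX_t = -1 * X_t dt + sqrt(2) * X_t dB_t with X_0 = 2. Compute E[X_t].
E[X_t] = 2*exp(-t)

For GBM dX = mu X dt + sigma X dB with X_0 = x_0, apply Itô to Y = log X: dY = (mu - sigma^2/2) dt + sigma dB, so Y_t = log(x_0) + (mu - sigma^2/2) t + sigma B_t and hence X_t = x_0 * exp((mu - sigma^2/2) t + sigma B_t).
With mu = -1, sigma = sqrt(2), x_0 = 2, this gives:
  X_t = 2 * exp((-2) * t + (sqrt(2)) * B_t).
Since sigma*B_t ~ Normal(0, sigma^2 t), E[exp(sigma*B_t)] = exp(sigma^2 t / 2); so E[X_t] = x_0 * exp((mu - sigma^2/2) t) * exp(sigma^2 t / 2) = x_0 * exp(mu t) = 2*exp(-t).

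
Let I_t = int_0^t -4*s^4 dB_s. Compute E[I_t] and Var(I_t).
E[I_t] = 0; Var(I_t) = 16*t^9/9

The Itô integral of a deterministic integrand f(s) has mean 0 because each increment f(s) * (B_{s+ds} - B_s) has mean 0. By the Itô isometry:
  Var( int_0^t f(s) dB_s ) = E[ (int_0^t f(s) dB_s)^2 ] = int_0^t f(s)^2 ds.
Here f(s) = -4*s^4, so f(s)^2 = 16*s^8. Integrate:
  int_0^t (16*s^8) ds = 16*t^9/9.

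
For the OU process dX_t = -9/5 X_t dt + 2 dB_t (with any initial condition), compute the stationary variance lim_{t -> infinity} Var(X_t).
lim Var(X_t) = 10/9

The OU SDE dX = -theta X dt + sigma dB admits the integrating factor exp(theta t): d(exp(theta t) X_t) = sigma exp(theta t) dB_t. Integrating from 0 to t gives X_t = x_0 * exp(-theta t) + sigma * int_0^t exp(-theta (t-s)) dB_s for any initial x_0. The Itô integral has variance (by the Itô isometry) sigma^2 * int_0^t exp(-2 theta (t - s)) ds = sigma^2 * (1 - exp(-2 theta t)) / (2 theta), independent of x_0.
With theta = 9/5, sigma = 2:
  Var(X_t) = (2)^2 * (1 - exp(-2*9/5 t)) / (2 * 9/5) = 10/9 - 10*exp(-18*t/5)/9.
As t -> infinity, exp(-2*9/5 t) -> 0, so the stationary variance is sigma^2 / (2 theta) = 10/9.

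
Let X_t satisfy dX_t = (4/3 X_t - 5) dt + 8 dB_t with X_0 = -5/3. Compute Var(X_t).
Var(X_t) = 24*exp(8*t/3) - 24

The variance V(t) = Var(X_t) satisfies V'(t) = 2 a V(t) + c^2 with V(0) = 0 (drift coefficient is linear in X, diffusion is constant). With a = 4/3, c = 8, the solution is
  V(t) = (c^2 / (2 a)) * (exp(2 a t) - 1)
       = (8^2 / (2*(4/3))) * (exp((8/3) t) - 1)
       = 24*exp(8*t/3) - 24.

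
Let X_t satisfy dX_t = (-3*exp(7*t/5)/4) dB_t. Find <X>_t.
<X>_t = 45*exp(14*t/5)/224 - 45/224

For an Itô process dX_t = a(t) dt + b(t) dB_t, the quadratic variation is <X>_t = int_0^t b(s)^2 ds (the drift term does not contribute). Here b(s) = -3*exp(7*s/5)/4, so
  b(s)^2 = 9*exp(14*s/5)/16.
Integrating from 0 to t:
  <X>_t = int_0^t (9*exp(14*s/5)/16) ds = 45*exp(14*t/5)/224 - 45/224.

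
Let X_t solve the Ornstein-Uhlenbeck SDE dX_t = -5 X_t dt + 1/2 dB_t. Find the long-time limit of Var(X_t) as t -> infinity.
lim Var(X_t) = 1/40

The OU SDE dX = -theta X dt + sigma dB admits the integrating factor exp(theta t): d(exp(theta t) X_t) = sigma exp(theta t) dB_t. Integrating from 0 to t gives X_t = x_0 * exp(-theta t) + sigma * int_0^t exp(-theta (t-s)) dB_s for any initial x_0. The Itô integral has variance (by the Itô isometry) sigma^2 * int_0^t exp(-2 theta (t - s)) ds = sigma^2 * (1 - exp(-2 theta t)) / (2 theta), independent of x_0.
With theta = 5, sigma = 1/2:
  Var(X_t) = (1/2)^2 * (1 - exp(-2*5 t)) / (2 * 5) = 1/40 - exp(-10*t)/40.
As t -> infinity, exp(-2*5 t) -> 0, so the stationary variance is sigma^2 / (2 theta) = 1/40.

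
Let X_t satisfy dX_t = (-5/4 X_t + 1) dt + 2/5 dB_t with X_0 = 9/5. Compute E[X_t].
E[X_t] = 4/5 + exp(-5*t/4)

Taking expectations and using E[dB_t] = 0, the mean m(t) = E[X_t] satisfies the ODE m'(t) = a m(t) + b with m(0) = x_0. With a = -5/4, b = 1, x_0 = 9/5, the solution is
  m(t) = x_0 * exp(a t) + (b/a) * (exp(a t) - 1)
       = (9/5) * exp((-5/4) t) + (1/(-5/4)) * (exp((-5/4) t) - 1)
       = 4/5 + exp(-5*t/4).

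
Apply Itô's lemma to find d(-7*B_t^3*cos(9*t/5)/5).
d(-7*B_t^3*cos(9*t/5)/5) = (21*B_t*(3*B_t^2*sin(9*t/5) - 5*cos(9*t/5))/25) dt + (-21*B_t^2*cos(9*t/5)/5) dB_t

Itô's formula for f(t, x): d f(t, B_t) = (f_t + (1/2) f_xx) dt + f_x dB_t. Compute partials of f(t, x) = -7*x^3*cos(9*t/5)/5:
  f_t(t,x)  = 63*x^3*sin(9*t/5)/25
  f_x(t,x)  = -21*x^2*cos(9*t/5)/5
  f_xx(t,x) = -42*x*cos(9*t/5)/5
Assemble drift = f_t + (1/2) f_xx = 21*x*(3*x^2*sin(9*t/5) - 5*cos(9*t/5))/25 and diffusion = f_x = -21*x^2*cos(9*t/5)/5. Substituting x = B_t:
  d(-7*B_t^3*cos(9*t/5)/5) = (21*B_t*(3*B_t^2*sin(9*t/5) - 5*cos(9*t/5))/25) dt + (-21*B_t^2*cos(9*t/5)/5) dB_t.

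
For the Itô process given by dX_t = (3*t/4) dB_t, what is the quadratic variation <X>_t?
<X>_t = 3*t^3/16

For an Itô process dX_t = a(t) dt + b(t) dB_t, the quadratic variation is <X>_t = int_0^t b(s)^2 ds (the drift term does not contribute). Here b(s) = 3*s/4, so
  b(s)^2 = 9*s^2/16.
Integrating from 0 to t:
  <X>_t = int_0^t (9*s^2/16) ds = 3*t^3/16.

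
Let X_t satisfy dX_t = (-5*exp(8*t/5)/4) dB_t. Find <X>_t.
<X>_t = 125*exp(16*t/5)/256 - 125/256

For an Itô process dX_t = a(t) dt + b(t) dB_t, the quadratic variation is <X>_t = int_0^t b(s)^2 ds (the drift term does not contribute). Here b(s) = -5*exp(8*s/5)/4, so
  b(s)^2 = 25*exp(16*s/5)/16.
Integrating from 0 to t:
  <X>_t = int_0^t (25*exp(16*s/5)/16) ds = 125*exp(16*t/5)/256 - 125/256.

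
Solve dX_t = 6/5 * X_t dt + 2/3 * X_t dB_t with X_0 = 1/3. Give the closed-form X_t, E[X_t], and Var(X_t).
X_t = 1/3 * exp((44/45) t + (2/3) B_t); E[X_t] = exp(6*t/5)/3; Var(X_t) = (exp(4*t/9) - 1)*exp(12*t/5)/9

For GBM dX = mu X dt + sigma X dB with X_0 = x_0, apply Itô to Y = log X: dY = (mu - sigma^2/2) dt + sigma dB, so Y_t = log(x_0) + (mu - sigma^2/2) t + sigma B_t and hence X_t = x_0 * exp((mu - sigma^2/2) t + sigma B_t).
With mu = 6/5, sigma = 2/3, x_0 = 1/3, this gives:
  X_t = 1/3 * exp((44/45) * t + (2/3) * B_t).
Since sigma*B_t ~ Normal(0, sigma^2 t), E[exp(sigma*B_t)] = exp(sigma^2 t / 2); so E[X_t] = x_0 * exp((mu - sigma^2/2) t) * exp(sigma^2 t / 2) = x_0 * exp(mu t) = exp(6*t/5)/3.
Var(X_t) = E[X_t^2] - (E[X_t])^2 = x_0^2 * exp(2 mu t) * (exp(sigma^2 t) - 1) = (exp(4*t/9) - 1)*exp(12*t/5)/9.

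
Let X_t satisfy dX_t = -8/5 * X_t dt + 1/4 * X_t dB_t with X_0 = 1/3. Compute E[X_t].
E[X_t] = exp(-8*t/5)/3

For GBM dX = mu X dt + sigma X dB with X_0 = x_0, apply Itô to Y = log X: dY = (mu - sigma^2/2) dt + sigma dB, so Y_t = log(x_0) + (mu - sigma^2/2) t + sigma B_t and hence X_t = x_0 * exp((mu - sigma^2/2) t + sigma B_t).
With mu = -8/5, sigma = 1/4, x_0 = 1/3, this gives:
  X_t = 1/3 * exp((-261/160) * t + (1/4) * B_t).
Since sigma*B_t ~ Normal(0, sigma^2 t), E[exp(sigma*B_t)] = exp(sigma^2 t / 2); so E[X_t] = x_0 * exp((mu - sigma^2/2) t) * exp(sigma^2 t / 2) = x_0 * exp(mu t) = exp(-8*t/5)/3.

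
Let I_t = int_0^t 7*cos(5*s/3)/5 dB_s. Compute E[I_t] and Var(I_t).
E[I_t] = 0; Var(I_t) = 49*t/50 + 147*sin(10*t/3)/500

The Itô integral of a deterministic integrand f(s) has mean 0 because each increment f(s) * (B_{s+ds} - B_s) has mean 0. By the Itô isometry:
  Var( int_0^t f(s) dB_s ) = E[ (int_0^t f(s) dB_s)^2 ] = int_0^t f(s)^2 ds.
Here f(s) = 7*cos(5*s/3)/5, so f(s)^2 = 49*cos(5*s/3)^2/25. Integrate:
  int_0^t (49*cos(5*s/3)^2/25) ds = 49*t/50 + 147*sin(10*t/3)/500.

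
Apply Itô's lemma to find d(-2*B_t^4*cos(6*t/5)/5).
d(-2*B_t^4*cos(6*t/5)/5) = (12*B_t^2*(B_t^2*sin(6*t/5) - 5*cos(6*t/5))/25) dt + (-8*B_t^3*cos(6*t/5)/5) dB_t

Itô's formula for f(t, x): d f(t, B_t) = (f_t + (1/2) f_xx) dt + f_x dB_t. Compute partials of f(t, x) = -2*x^4*cos(6*t/5)/5:
  f_t(t,x)  = 12*x^4*sin(6*t/5)/25
  f_x(t,x)  = -8*x^3*cos(6*t/5)/5
  f_xx(t,x) = -24*x^2*cos(6*t/5)/5
Assemble drift = f_t + (1/2) f_xx = 12*x^2*(x^2*sin(6*t/5) - 5*cos(6*t/5))/25 and diffusion = f_x = -8*x^3*cos(6*t/5)/5. Substituting x = B_t:
  d(-2*B_t^4*cos(6*t/5)/5) = (12*B_t^2*(B_t^2*sin(6*t/5) - 5*cos(6*t/5))/25) dt + (-8*B_t^3*cos(6*t/5)/5) dB_t.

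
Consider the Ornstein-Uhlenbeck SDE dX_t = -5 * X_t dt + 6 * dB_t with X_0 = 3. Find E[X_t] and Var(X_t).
E[X_t] = 3*exp(-5*t); Var(X_t) = 18/5 - 18*exp(-10*t)/5

The OU SDE dX = -theta X dt + sigma dB admits the integrating factor exp(theta t): d(exp(theta t) X_t) = sigma exp(theta t) dB_t. Integrating from 0 to t:
  X_t = x_0 * exp(-theta t) + sigma * int_0^t exp(-theta (t-s)) dB_s.
The Itô integral has mean 0 and (by the Itô isometry) variance sigma^2 * int_0^t exp(-2 theta (t - s)) ds = sigma^2 * (1 - exp(-2 theta t)) / (2 theta).
With theta = 5, sigma = 6, x_0 = 3:
  E[X_t] = 3 * exp(-5 t) = 3*exp(-5*t)
  Var(X_t) = (6)^2 * (1 - exp(-2*5 t)) / (2 * 5) = 18/5 - 18*exp(-10*t)/5.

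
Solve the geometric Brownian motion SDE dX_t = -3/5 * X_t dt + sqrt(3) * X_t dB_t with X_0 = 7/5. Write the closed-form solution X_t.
X_t = 7/5 * exp((-21/10) * t + (sqrt(3)) * B_t)

For GBM dX = mu X dt + sigma X dB with X_0 = x_0, apply Itô to Y = log X: dY = (mu - sigma^2/2) dt + sigma dB, so Y_t = log(x_0) + (mu - sigma^2/2) t + sigma B_t and hence X_t = x_0 * exp((mu - sigma^2/2) t + sigma B_t).
With mu = -3/5, sigma = sqrt(3), x_0 = 7/5, this gives:
  X_t = 7/5 * exp((-21/10) * t + (sqrt(3)) * B_t).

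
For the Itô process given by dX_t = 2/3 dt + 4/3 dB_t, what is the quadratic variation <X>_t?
<X>_t = 16*t/9

For an Itô process dX_t = a(t) dt + b(t) dB_t, the quadratic variation is <X>_t = int_0^t b(s)^2 ds (the drift term does not contribute). Here b(s) = 4/3, so
  b(s)^2 = 16/9.
Integrating from 0 to t:
  <X>_t = int_0^t (16/9) ds = 16*t/9.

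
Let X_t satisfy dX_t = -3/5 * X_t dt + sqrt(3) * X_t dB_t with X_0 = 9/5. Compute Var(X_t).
Var(X_t) = (81*exp(3*t) - 81)*exp(-6*t/5)/25

For GBM dX = mu X dt + sigma X dB with X_0 = x_0, apply Itô to Y = log X: dY = (mu - sigma^2/2) dt + sigma dB, so Y_t = log(x_0) + (mu - sigma^2/2) t + sigma B_t and hence X_t = x_0 * exp((mu - sigma^2/2) t + sigma B_t).
With mu = -3/5, sigma = sqrt(3), x_0 = 9/5, this gives:
  X_t = 9/5 * exp((-21/10) * t + (sqrt(3)) * B_t).
Since sigma*B_t ~ Normal(0, sigma^2 t), E[exp(sigma*B_t)] = exp(sigma^2 t / 2); so E[X_t] = x_0 * exp((mu - sigma^2/2) t) * exp(sigma^2 t / 2) = x_0 * exp(mu t) = 9*exp(-3*t/5)/5.
Var(X_t) = E[X_t^2] - (E[X_t])^2 = x_0^2 * exp(2 mu t) * (exp(sigma^2 t) - 1) = (81*exp(3*t) - 81)*exp(-6*t/5)/25.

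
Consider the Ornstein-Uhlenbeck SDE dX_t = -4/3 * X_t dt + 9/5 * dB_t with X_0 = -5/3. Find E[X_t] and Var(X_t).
E[X_t] = -5*exp(-4*t/3)/3; Var(X_t) = 243/200 - 243*exp(-8*t/3)/200

The OU SDE dX = -theta X dt + sigma dB admits the integrating factor exp(theta t): d(exp(theta t) X_t) = sigma exp(theta t) dB_t. Integrating from 0 to t:
  X_t = x_0 * exp(-theta t) + sigma * int_0^t exp(-theta (t-s)) dB_s.
The Itô integral has mean 0 and (by the Itô isometry) variance sigma^2 * int_0^t exp(-2 theta (t - s)) ds = sigma^2 * (1 - exp(-2 theta t)) / (2 theta).
With theta = 4/3, sigma = 9/5, x_0 = -5/3:
  E[X_t] = -5/3 * exp(-4/3 t) = -5*exp(-4*t/3)/3
  Var(X_t) = (9/5)^2 * (1 - exp(-2*4/3 t)) / (2 * 4/3) = 243/200 - 243*exp(-8*t/3)/200.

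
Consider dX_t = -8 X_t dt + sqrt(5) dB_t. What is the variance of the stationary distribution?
lim Var(X_t) = 5/16

The OU SDE dX = -theta X dt + sigma dB admits the integrating factor exp(theta t): d(exp(theta t) X_t) = sigma exp(theta t) dB_t. Integrating from 0 to t gives X_t = x_0 * exp(-theta t) + sigma * int_0^t exp(-theta (t-s)) dB_s for any initial x_0. The Itô integral has variance (by the Itô isometry) sigma^2 * int_0^t exp(-2 theta (t - s)) ds = sigma^2 * (1 - exp(-2 theta t)) / (2 theta), independent of x_0.
With theta = 8, sigma = sqrt(5):
  Var(X_t) = (sqrt(5))^2 * (1 - exp(-2*8 t)) / (2 * 8) = 5/16 - 5*exp(-16*t)/16.
As t -> infinity, exp(-2*8 t) -> 0, so the stationary variance is sigma^2 / (2 theta) = 5/16.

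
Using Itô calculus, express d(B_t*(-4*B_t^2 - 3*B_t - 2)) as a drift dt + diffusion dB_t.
d(B_t*(-4*B_t^2 - 3*B_t - 2)) = (-12*B_t - 3) dt + (-12*B_t^2 - 6*B_t - 2) dB_t

Itô's formula for f(B_t) gives d f(B_t) = f'(B_t) dB_t + (1/2) f''(B_t) dt. Compute derivatives of f(x) = x*(-4*x^2 - 3*x - 2):
  f'(x)  = -12*x^2 - 6*x - 2
  f''(x) = -24*x - 6
Substitute x = B_t and multiply the f'' term by 1/2:
  drift     = (1/2) * (-24*x - 6) evaluated at B_t = -12*B_t - 3
  diffusion = (-12*x^2 - 6*x - 2) evaluated at B_t = -12*B_t^2 - 6*B_t - 2
Therefore d(B_t*(-4*B_t^2 - 3*B_t - 2)) = (-12*B_t - 3) dt + (-12*B_t^2 - 6*B_t - 2) dB_t.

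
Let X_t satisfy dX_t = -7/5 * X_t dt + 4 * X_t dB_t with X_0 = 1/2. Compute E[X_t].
E[X_t] = exp(-7*t/5)/2

For GBM dX = mu X dt + sigma X dB with X_0 = x_0, apply Itô to Y = log X: dY = (mu - sigma^2/2) dt + sigma dB, so Y_t = log(x_0) + (mu - sigma^2/2) t + sigma B_t and hence X_t = x_0 * exp((mu - sigma^2/2) t + sigma B_t).
With mu = -7/5, sigma = 4, x_0 = 1/2, this gives:
  X_t = 1/2 * exp((-47/5) * t + (4) * B_t).
Since sigma*B_t ~ Normal(0, sigma^2 t), E[exp(sigma*B_t)] = exp(sigma^2 t / 2); so E[X_t] = x_0 * exp((mu - sigma^2/2) t) * exp(sigma^2 t / 2) = x_0 * exp(mu t) = exp(-7*t/5)/2.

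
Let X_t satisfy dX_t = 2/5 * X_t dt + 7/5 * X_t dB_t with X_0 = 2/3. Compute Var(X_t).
Var(X_t) = 4*(exp(49*t/25) - 1)*exp(4*t/5)/9

For GBM dX = mu X dt + sigma X dB with X_0 = x_0, apply Itô to Y = log X: dY = (mu - sigma^2/2) dt + sigma dB, so Y_t = log(x_0) + (mu - sigma^2/2) t + sigma B_t and hence X_t = x_0 * exp((mu - sigma^2/2) t + sigma B_t).
With mu = 2/5, sigma = 7/5, x_0 = 2/3, this gives:
  X_t = 2/3 * exp((-29/50) * t + (7/5) * B_t).
Since sigma*B_t ~ Normal(0, sigma^2 t), E[exp(sigma*B_t)] = exp(sigma^2 t / 2); so E[X_t] = x_0 * exp((mu - sigma^2/2) t) * exp(sigma^2 t / 2) = x_0 * exp(mu t) = 2*exp(2*t/5)/3.
Var(X_t) = E[X_t^2] - (E[X_t])^2 = x_0^2 * exp(2 mu t) * (exp(sigma^2 t) - 1) = 4*(exp(49*t/25) - 1)*exp(4*t/5)/9.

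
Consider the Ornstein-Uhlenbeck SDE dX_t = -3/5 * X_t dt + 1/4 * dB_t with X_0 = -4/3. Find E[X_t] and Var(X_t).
E[X_t] = -4*exp(-3*t/5)/3; Var(X_t) = 5/96 - 5*exp(-6*t/5)/96

The OU SDE dX = -theta X dt + sigma dB admits the integrating factor exp(theta t): d(exp(theta t) X_t) = sigma exp(theta t) dB_t. Integrating from 0 to t:
  X_t = x_0 * exp(-theta t) + sigma * int_0^t exp(-theta (t-s)) dB_s.
The Itô integral has mean 0 and (by the Itô isometry) variance sigma^2 * int_0^t exp(-2 theta (t - s)) ds = sigma^2 * (1 - exp(-2 theta t)) / (2 theta).
With theta = 3/5, sigma = 1/4, x_0 = -4/3:
  E[X_t] = -4/3 * exp(-3/5 t) = -4*exp(-3*t/5)/3
  Var(X_t) = (1/4)^2 * (1 - exp(-2*3/5 t)) / (2 * 3/5) = 5/96 - 5*exp(-6*t/5)/96.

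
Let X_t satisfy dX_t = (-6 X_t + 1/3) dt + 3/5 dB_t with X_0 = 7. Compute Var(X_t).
Var(X_t) = 3/100 - 3*exp(-12*t)/100

The variance V(t) = Var(X_t) satisfies V'(t) = 2 a V(t) + c^2 with V(0) = 0 (drift coefficient is linear in X, diffusion is constant). With a = -6, c = 3/5, the solution is
  V(t) = (c^2 / (2 a)) * (exp(2 a t) - 1)
       = ((3/5)^2 / (2*(-6))) * (exp((-12) t) - 1)
       = 3/100 - 3*exp(-12*t)/100.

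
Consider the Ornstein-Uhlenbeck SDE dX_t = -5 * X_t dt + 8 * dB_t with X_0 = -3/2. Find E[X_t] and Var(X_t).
E[X_t] = -3*exp(-5*t)/2; Var(X_t) = 32/5 - 32*exp(-10*t)/5

The OU SDE dX = -theta X dt + sigma dB admits the integrating factor exp(theta t): d(exp(theta t) X_t) = sigma exp(theta t) dB_t. Integrating from 0 to t:
  X_t = x_0 * exp(-theta t) + sigma * int_0^t exp(-theta (t-s)) dB_s.
The Itô integral has mean 0 and (by the Itô isometry) variance sigma^2 * int_0^t exp(-2 theta (t - s)) ds = sigma^2 * (1 - exp(-2 theta t)) / (2 theta).
With theta = 5, sigma = 8, x_0 = -3/2:
  E[X_t] = -3/2 * exp(-5 t) = -3*exp(-5*t)/2
  Var(X_t) = (8)^2 * (1 - exp(-2*5 t)) / (2 * 5) = 32/5 - 32*exp(-10*t)/5.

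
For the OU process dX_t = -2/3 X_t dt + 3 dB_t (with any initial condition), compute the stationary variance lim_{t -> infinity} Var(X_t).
lim Var(X_t) = 27/4

The OU SDE dX = -theta X dt + sigma dB admits the integrating factor exp(theta t): d(exp(theta t) X_t) = sigma exp(theta t) dB_t. Integrating from 0 to t gives X_t = x_0 * exp(-theta t) + sigma * int_0^t exp(-theta (t-s)) dB_s for any initial x_0. The Itô integral has variance (by the Itô isometry) sigma^2 * int_0^t exp(-2 theta (t - s)) ds = sigma^2 * (1 - exp(-2 theta t)) / (2 theta), independent of x_0.
With theta = 2/3, sigma = 3:
  Var(X_t) = (3)^2 * (1 - exp(-2*2/3 t)) / (2 * 2/3) = 27/4 - 27*exp(-4*t/3)/4.
As t -> infinity, exp(-2*2/3 t) -> 0, so the stationary variance is sigma^2 / (2 theta) = 27/4.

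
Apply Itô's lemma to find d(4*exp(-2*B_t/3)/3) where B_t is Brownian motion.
d(4*exp(-2*B_t/3)/3) = (8*exp(-2*B_t/3)/27) dt + (-8*exp(-2*B_t/3)/9) dB_t

Itô's formula for f(B_t) gives d f(B_t) = f'(B_t) dB_t + (1/2) f''(B_t) dt. Compute derivatives of f(x) = 4*exp(-2*x/3)/3:
  f'(x)  = -8*exp(-2*x/3)/9
  f''(x) = 16*exp(-2*x/3)/27
Substitute x = B_t and multiply the f'' term by 1/2:
  drift     = (1/2) * (16*exp(-2*x/3)/27) evaluated at B_t = 8*exp(-2*B_t/3)/27
  diffusion = (-8*exp(-2*x/3)/9) evaluated at B_t = -8*exp(-2*B_t/3)/9
Therefore d(4*exp(-2*B_t/3)/3) = (8*exp(-2*B_t/3)/27) dt + (-8*exp(-2*B_t/3)/9) dB_t.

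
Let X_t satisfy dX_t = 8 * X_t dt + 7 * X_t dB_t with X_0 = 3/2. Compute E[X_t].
E[X_t] = 3*exp(8*t)/2

For GBM dX = mu X dt + sigma X dB with X_0 = x_0, apply Itô to Y = log X: dY = (mu - sigma^2/2) dt + sigma dB, so Y_t = log(x_0) + (mu - sigma^2/2) t + sigma B_t and hence X_t = x_0 * exp((mu - sigma^2/2) t + sigma B_t).
With mu = 8, sigma = 7, x_0 = 3/2, this gives:
  X_t = 3/2 * exp((-33/2) * t + (7) * B_t).
Since sigma*B_t ~ Normal(0, sigma^2 t), E[exp(sigma*B_t)] = exp(sigma^2 t / 2); so E[X_t] = x_0 * exp((mu - sigma^2/2) t) * exp(sigma^2 t / 2) = x_0 * exp(mu t) = 3*exp(8*t)/2.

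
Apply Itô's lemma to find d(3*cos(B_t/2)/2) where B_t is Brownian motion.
d(3*cos(B_t/2)/2) = (-3*cos(B_t/2)/16) dt + (-3*sin(B_t/2)/4) dB_t

Itô's formula for f(B_t) gives d f(B_t) = f'(B_t) dB_t + (1/2) f''(B_t) dt. Compute derivatives of f(x) = 3*cos(x/2)/2:
  f'(x)  = -3*sin(x/2)/4
  f''(x) = -3*cos(x/2)/8
Substitute x = B_t and multiply the f'' term by 1/2:
  drift     = (1/2) * (-3*cos(x/2)/8) evaluated at B_t = -3*cos(B_t/2)/16
  diffusion = (-3*sin(x/2)/4) evaluated at B_t = -3*sin(B_t/2)/4
Therefore d(3*cos(B_t/2)/2) = (-3*cos(B_t/2)/16) dt + (-3*sin(B_t/2)/4) dB_t.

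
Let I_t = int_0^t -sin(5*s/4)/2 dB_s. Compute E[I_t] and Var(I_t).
E[I_t] = 0; Var(I_t) = t/8 - sin(5*t/2)/20

The Itô integral of a deterministic integrand f(s) has mean 0 because each increment f(s) * (B_{s+ds} - B_s) has mean 0. By the Itô isometry:
  Var( int_0^t f(s) dB_s ) = E[ (int_0^t f(s) dB_s)^2 ] = int_0^t f(s)^2 ds.
Here f(s) = -sin(5*s/4)/2, so f(s)^2 = sin(5*s/4)^2/4. Integrate:
  int_0^t (sin(5*s/4)^2/4) ds = t/8 - sin(5*t/2)/20.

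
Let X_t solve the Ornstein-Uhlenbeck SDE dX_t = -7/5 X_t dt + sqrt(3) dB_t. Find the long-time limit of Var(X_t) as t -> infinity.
lim Var(X_t) = 15/14

The OU SDE dX = -theta X dt + sigma dB admits the integrating factor exp(theta t): d(exp(theta t) X_t) = sigma exp(theta t) dB_t. Integrating from 0 to t gives X_t = x_0 * exp(-theta t) + sigma * int_0^t exp(-theta (t-s)) dB_s for any initial x_0. The Itô integral has variance (by the Itô isometry) sigma^2 * int_0^t exp(-2 theta (t - s)) ds = sigma^2 * (1 - exp(-2 theta t)) / (2 theta), independent of x_0.
With theta = 7/5, sigma = sqrt(3):
  Var(X_t) = (sqrt(3))^2 * (1 - exp(-2*7/5 t)) / (2 * 7/5) = 15/14 - 15*exp(-14*t/5)/14.
As t -> infinity, exp(-2*7/5 t) -> 0, so the stationary variance is sigma^2 / (2 theta) = 15/14.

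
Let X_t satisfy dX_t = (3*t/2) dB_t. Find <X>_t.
<X>_t = 3*t^3/4

For an Itô process dX_t = a(t) dt + b(t) dB_t, the quadratic variation is <X>_t = int_0^t b(s)^2 ds (the drift term does not contribute). Here b(s) = 3*s/2, so
  b(s)^2 = 9*s^2/4.
Integrating from 0 to t:
  <X>_t = int_0^t (9*s^2/4) ds = 3*t^3/4.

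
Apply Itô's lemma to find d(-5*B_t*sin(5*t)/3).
d(-5*B_t*sin(5*t)/3) = (-25*B_t*cos(5*t)/3) dt + (-5*sin(5*t)/3) dB_t

Itô's formula for f(t, x): d f(t, B_t) = (f_t + (1/2) f_xx) dt + f_x dB_t. Compute partials of f(t, x) = -5*x*sin(5*t)/3:
  f_t(t,x)  = -25*x*cos(5*t)/3
  f_x(t,x)  = -5*sin(5*t)/3
  f_xx(t,x) = 0
Assemble drift = f_t + (1/2) f_xx = -25*x*cos(5*t)/3 and diffusion = f_x = -5*sin(5*t)/3. Substituting x = B_t:
  d(-5*B_t*sin(5*t)/3) = (-25*B_t*cos(5*t)/3) dt + (-5*sin(5*t)/3) dB_t.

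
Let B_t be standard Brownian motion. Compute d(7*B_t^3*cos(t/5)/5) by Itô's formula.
d(7*B_t^3*cos(t/5)/5) = (7*B_t*(-B_t^2*sin(t/5) + 15*cos(t/5))/25) dt + (21*B_t^2*cos(t/5)/5) dB_t

Itô's formula for f(t, x): d f(t, B_t) = (f_t + (1/2) f_xx) dt + f_x dB_t. Compute partials of f(t, x) = 7*x^3*cos(t/5)/5:
  f_t(t,x)  = -7*x^3*sin(t/5)/25
  f_x(t,x)  = 21*x^2*cos(t/5)/5
  f_xx(t,x) = 42*x*cos(t/5)/5
Assemble drift = f_t + (1/2) f_xx = 7*x*(-x^2*sin(t/5) + 15*cos(t/5))/25 and diffusion = f_x = 21*x^2*cos(t/5)/5. Substituting x = B_t:
  d(7*B_t^3*cos(t/5)/5) = (7*B_t*(-B_t^2*sin(t/5) + 15*cos(t/5))/25) dt + (21*B_t^2*cos(t/5)/5) dB_t.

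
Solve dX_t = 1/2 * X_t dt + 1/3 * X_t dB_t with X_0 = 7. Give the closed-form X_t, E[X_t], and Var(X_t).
X_t = 7 * exp((4/9) t + (1/3) B_t); E[X_t] = 7*exp(t/2); Var(X_t) = 49*(exp(t/9) - 1)*exp(t)

For GBM dX = mu X dt + sigma X dB with X_0 = x_0, apply Itô to Y = log X: dY = (mu - sigma^2/2) dt + sigma dB, so Y_t = log(x_0) + (mu - sigma^2/2) t + sigma B_t and hence X_t = x_0 * exp((mu - sigma^2/2) t + sigma B_t).
With mu = 1/2, sigma = 1/3, x_0 = 7, this gives:
  X_t = 7 * exp((4/9) * t + (1/3) * B_t).
Since sigma*B_t ~ Normal(0, sigma^2 t), E[exp(sigma*B_t)] = exp(sigma^2 t / 2); so E[X_t] = x_0 * exp((mu - sigma^2/2) t) * exp(sigma^2 t / 2) = x_0 * exp(mu t) = 7*exp(t/2).
Var(X_t) = E[X_t^2] - (E[X_t])^2 = x_0^2 * exp(2 mu t) * (exp(sigma^2 t) - 1) = 49*(exp(t/9) - 1)*exp(t).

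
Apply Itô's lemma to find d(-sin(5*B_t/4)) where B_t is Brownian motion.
d(-sin(5*B_t/4)) = (25*sin(5*B_t/4)/32) dt + (-5*cos(5*B_t/4)/4) dB_t

Itô's formula for f(B_t) gives d f(B_t) = f'(B_t) dB_t + (1/2) f''(B_t) dt. Compute derivatives of f(x) = -sin(5*x/4):
  f'(x)  = -5*cos(5*x/4)/4
  f''(x) = 25*sin(5*x/4)/16
Substitute x = B_t and multiply the f'' term by 1/2:
  drift     = (1/2) * (25*sin(5*x/4)/16) evaluated at B_t = 25*sin(5*B_t/4)/32
  diffusion = (-5*cos(5*x/4)/4) evaluated at B_t = -5*cos(5*B_t/4)/4
Therefore d(-sin(5*B_t/4)) = (25*sin(5*B_t/4)/32) dt + (-5*cos(5*B_t/4)/4) dB_t.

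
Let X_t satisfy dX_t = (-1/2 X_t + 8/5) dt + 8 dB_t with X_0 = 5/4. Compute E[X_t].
E[X_t] = 16/5 - 39*exp(-t/2)/20

Taking expectations and using E[dB_t] = 0, the mean m(t) = E[X_t] satisfies the ODE m'(t) = a m(t) + b with m(0) = x_0. With a = -1/2, b = 8/5, x_0 = 5/4, the solution is
  m(t) = x_0 * exp(a t) + (b/a) * (exp(a t) - 1)
       = (5/4) * exp((-1/2) t) + ((8/5)/(-1/2)) * (exp((-1/2) t) - 1)
       = 16/5 - 39*exp(-t/2)/20.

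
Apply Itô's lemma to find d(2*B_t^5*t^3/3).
d(2*B_t^5*t^3/3) = (B_t^3*t^2*(2*B_t^2 + 20*t/3)) dt + (10*B_t^4*t^3/3) dB_t

Itô's formula for f(t, x): d f(t, B_t) = (f_t + (1/2) f_xx) dt + f_x dB_t. Compute partials of f(t, x) = 2*t^3*x^5/3:
  f_t(t,x)  = 2*t^2*x^5
  f_x(t,x)  = 10*t^3*x^4/3
  f_xx(t,x) = 40*t^3*x^3/3
Assemble drift = f_t + (1/2) f_xx = t^2*x^3*(20*t/3 + 2*x^2) and diffusion = f_x = 10*t^3*x^4/3. Substituting x = B_t:
  d(2*B_t^5*t^3/3) = (B_t^3*t^2*(2*B_t^2 + 20*t/3)) dt + (10*B_t^4*t^3/3) dB_t.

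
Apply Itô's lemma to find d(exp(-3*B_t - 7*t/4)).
d(exp(-3*B_t - 7*t/4)) = (11*exp(-3*B_t - 7*t/4)/4) dt + (-3*exp(-3*B_t - 7*t/4)) dB_t

Itô's formula for f(t, x): d f(t, B_t) = (f_t + (1/2) f_xx) dt + f_x dB_t. Compute partials of f(t, x) = exp(-7*t/4 - 3*x):
  f_t(t,x)  = -7*exp(-7*t/4 - 3*x)/4
  f_x(t,x)  = -3*exp(-7*t/4 - 3*x)
  f_xx(t,x) = 9*exp(-7*t/4 - 3*x)
Assemble drift = f_t + (1/2) f_xx = 11*exp(-7*t/4 - 3*x)/4 and diffusion = f_x = -3*exp(-7*t/4 - 3*x). Substituting x = B_t:
  d(exp(-3*B_t - 7*t/4)) = (11*exp(-3*B_t - 7*t/4)/4) dt + (-3*exp(-3*B_t - 7*t/4)) dB_t.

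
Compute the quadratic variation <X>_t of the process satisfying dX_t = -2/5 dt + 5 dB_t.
<X>_t = 25*t

For an Itô process dX_t = a(t) dt + b(t) dB_t, the quadratic variation is <X>_t = int_0^t b(s)^2 ds (the drift term does not contribute). Here b(s) = 5, so
  b(s)^2 = 25.
Integrating from 0 to t:
  <X>_t = int_0^t (25) ds = 25*t.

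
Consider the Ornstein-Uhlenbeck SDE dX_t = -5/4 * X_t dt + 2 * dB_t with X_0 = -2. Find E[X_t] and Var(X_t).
E[X_t] = -2*exp(-5*t/4); Var(X_t) = 8/5 - 8*exp(-5*t/2)/5

The OU SDE dX = -theta X dt + sigma dB admits the integrating factor exp(theta t): d(exp(theta t) X_t) = sigma exp(theta t) dB_t. Integrating from 0 to t:
  X_t = x_0 * exp(-theta t) + sigma * int_0^t exp(-theta (t-s)) dB_s.
The Itô integral has mean 0 and (by the Itô isometry) variance sigma^2 * int_0^t exp(-2 theta (t - s)) ds = sigma^2 * (1 - exp(-2 theta t)) / (2 theta).
With theta = 5/4, sigma = 2, x_0 = -2:
  E[X_t] = -2 * exp(-5/4 t) = -2*exp(-5*t/4)
  Var(X_t) = (2)^2 * (1 - exp(-2*5/4 t)) / (2 * 5/4) = 8/5 - 8*exp(-5*t/2)/5.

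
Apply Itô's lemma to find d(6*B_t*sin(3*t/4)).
d(6*B_t*sin(3*t/4)) = (9*B_t*cos(3*t/4)/2) dt + (6*sin(3*t/4)) dB_t

Itô's formula for f(t, x): d f(t, B_t) = (f_t + (1/2) f_xx) dt + f_x dB_t. Compute partials of f(t, x) = 6*x*sin(3*t/4):
  f_t(t,x)  = 9*x*cos(3*t/4)/2
  f_x(t,x)  = 6*sin(3*t/4)
  f_xx(t,x) = 0
Assemble drift = f_t + (1/2) f_xx = 9*x*cos(3*t/4)/2 and diffusion = f_x = 6*sin(3*t/4). Substituting x = B_t:
  d(6*B_t*sin(3*t/4)) = (9*B_t*cos(3*t/4)/2) dt + (6*sin(3*t/4)) dB_t.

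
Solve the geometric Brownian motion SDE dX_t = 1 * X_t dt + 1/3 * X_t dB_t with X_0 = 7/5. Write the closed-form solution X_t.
X_t = 7/5 * exp((17/18) * t + (1/3) * B_t)

For GBM dX = mu X dt + sigma X dB with X_0 = x_0, apply Itô to Y = log X: dY = (mu - sigma^2/2) dt + sigma dB, so Y_t = log(x_0) + (mu - sigma^2/2) t + sigma B_t and hence X_t = x_0 * exp((mu - sigma^2/2) t + sigma B_t).
With mu = 1, sigma = 1/3, x_0 = 7/5, this gives:
  X_t = 7/5 * exp((17/18) * t + (1/3) * B_t).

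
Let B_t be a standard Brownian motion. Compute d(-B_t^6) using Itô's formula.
d(-B_t^6) = (-15*B_t^4) dt + (-6*B_t^5) dB_t

Itô's formula for f(B_t) gives d f(B_t) = f'(B_t) dB_t + (1/2) f''(B_t) dt. Compute derivatives of f(x) = -x^6:
  f'(x)  = -6*x^5
  f''(x) = -30*x^4
Substitute x = B_t and multiply the f'' term by 1/2:
  drift     = (1/2) * (-30*x^4) evaluated at B_t = -15*B_t^4
  diffusion = (-6*x^5) evaluated at B_t = -6*B_t^5
Therefore d(-B_t^6) = (-15*B_t^4) dt + (-6*B_t^5) dB_t.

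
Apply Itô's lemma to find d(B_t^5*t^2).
d(B_t^5*t^2) = (2*B_t^3*t*(B_t^2 + 5*t)) dt + (5*B_t^4*t^2) dB_t

Itô's formula for f(t, x): d f(t, B_t) = (f_t + (1/2) f_xx) dt + f_x dB_t. Compute partials of f(t, x) = t^2*x^5:
  f_t(t,x)  = 2*t*x^5
  f_x(t,x)  = 5*t^2*x^4
  f_xx(t,x) = 20*t^2*x^3
Assemble drift = f_t + (1/2) f_xx = 2*t*x^3*(5*t + x^2) and diffusion = f_x = 5*t^2*x^4. Substituting x = B_t:
  d(B_t^5*t^2) = (2*B_t^3*t*(B_t^2 + 5*t)) dt + (5*B_t^4*t^2) dB_t.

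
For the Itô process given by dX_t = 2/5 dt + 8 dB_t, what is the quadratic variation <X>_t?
<X>_t = 64*t

For an Itô process dX_t = a(t) dt + b(t) dB_t, the quadratic variation is <X>_t = int_0^t b(s)^2 ds (the drift term does not contribute). Here b(s) = 8, so
  b(s)^2 = 64.
Integrating from 0 to t:
  <X>_t = int_0^t (64) ds = 64*t.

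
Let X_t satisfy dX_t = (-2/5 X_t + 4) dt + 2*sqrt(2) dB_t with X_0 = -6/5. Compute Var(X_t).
Var(X_t) = 10 - 10*exp(-4*t/5)

The variance V(t) = Var(X_t) satisfies V'(t) = 2 a V(t) + c^2 with V(0) = 0 (drift coefficient is linear in X, diffusion is constant). With a = -2/5, c = 2*sqrt(2), the solution is
  V(t) = (c^2 / (2 a)) * (exp(2 a t) - 1)
       = ((2*sqrt(2))^2 / (2*(-2/5))) * (exp((-4/5) t) - 1)
       = 10 - 10*exp(-4*t/5).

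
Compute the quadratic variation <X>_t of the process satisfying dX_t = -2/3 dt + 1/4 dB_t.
<X>_t = t/16

For an Itô process dX_t = a(t) dt + b(t) dB_t, the quadratic variation is <X>_t = int_0^t b(s)^2 ds (the drift term does not contribute). Here b(s) = 1/4, so
  b(s)^2 = 1/16.
Integrating from 0 to t:
  <X>_t = int_0^t (1/16) ds = t/16.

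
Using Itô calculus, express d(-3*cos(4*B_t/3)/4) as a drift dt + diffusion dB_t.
d(-3*cos(4*B_t/3)/4) = (2*cos(4*B_t/3)/3) dt + (sin(4*B_t/3)) dB_t

Itô's formula for f(B_t) gives d f(B_t) = f'(B_t) dB_t + (1/2) f''(B_t) dt. Compute derivatives of f(x) = -3*cos(4*x/3)/4:
  f'(x)  = sin(4*x/3)
  f''(x) = 4*cos(4*x/3)/3
Substitute x = B_t and multiply the f'' term by 1/2:
  drift     = (1/2) * (4*cos(4*x/3)/3) evaluated at B_t = 2*cos(4*B_t/3)/3
  diffusion = (sin(4*x/3)) evaluated at B_t = sin(4*B_t/3)
Therefore d(-3*cos(4*B_t/3)/4) = (2*cos(4*B_t/3)/3) dt + (sin(4*B_t/3)) dB_t.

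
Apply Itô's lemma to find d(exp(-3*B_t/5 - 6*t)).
d(exp(-3*B_t/5 - 6*t)) = (-291*exp(-3*B_t/5 - 6*t)/50) dt + (-3*exp(-3*B_t/5 - 6*t)/5) dB_t

Itô's formula for f(t, x): d f(t, B_t) = (f_t + (1/2) f_xx) dt + f_x dB_t. Compute partials of f(t, x) = exp(-6*t - 3*x/5):
  f_t(t,x)  = -6*exp(-6*t - 3*x/5)
  f_x(t,x)  = -3*exp(-6*t - 3*x/5)/5
  f_xx(t,x) = 9*exp(-6*t - 3*x/5)/25
Assemble drift = f_t + (1/2) f_xx = -291*exp(-6*t - 3*x/5)/50 and diffusion = f_x = -3*exp(-6*t - 3*x/5)/5. Substituting x = B_t:
  d(exp(-3*B_t/5 - 6*t)) = (-291*exp(-3*B_t/5 - 6*t)/50) dt + (-3*exp(-3*B_t/5 - 6*t)/5) dB_t.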